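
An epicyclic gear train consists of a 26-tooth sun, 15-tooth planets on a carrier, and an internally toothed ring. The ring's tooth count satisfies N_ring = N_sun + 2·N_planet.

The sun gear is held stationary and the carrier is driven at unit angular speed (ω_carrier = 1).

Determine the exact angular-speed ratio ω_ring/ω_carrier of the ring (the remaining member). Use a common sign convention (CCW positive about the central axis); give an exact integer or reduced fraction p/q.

41/28

N_ring = 26 + 2·15 = 56
26(ω_s−ω_c) = −56(ω_r−ω_c),  ω_s=0, ω_c=1
ω_r = 1 − (26/56)(0−1) = 41/28
ω_r/ω_c = 41/28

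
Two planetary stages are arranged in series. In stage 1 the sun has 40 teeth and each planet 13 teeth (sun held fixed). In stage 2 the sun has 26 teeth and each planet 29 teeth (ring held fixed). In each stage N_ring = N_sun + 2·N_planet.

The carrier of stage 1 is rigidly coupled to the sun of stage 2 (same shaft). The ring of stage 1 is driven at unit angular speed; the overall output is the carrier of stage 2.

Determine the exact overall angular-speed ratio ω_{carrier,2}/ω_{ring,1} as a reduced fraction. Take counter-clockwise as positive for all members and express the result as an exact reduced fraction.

39/265

Stage 1: N_ring = 40 + 2·13 = 66
Stage 1: 40(ω_s−ω_c) = −66(ω_r−ω_c),  ω_s=0, ω_r=1
Stage 1: 40(0−ω_c) = −66(1−ω_c)  ⇒  106ω_c = 66  ⇒  ω_c = 33/53
  ⇒ ω_c¹/ω_r¹ = 33/53
Stage 2: N_ring = 26 + 2·29 = 84
Stage 2: 26(ω_s−ω_c) = −84(ω_r−ω_c),  ω_r=0, ω_s=1
Stage 2: 26(1−ω_c) = −84(0−ω_c)  ⇒  110ω_c = 26  ⇒  ω_c = 13/55
  ⇒ ω_c²/ω_s² = 13/55
Coupling ω_s² = ω_c¹ ⇒ overall = 33/53 × 13/55 = 39/265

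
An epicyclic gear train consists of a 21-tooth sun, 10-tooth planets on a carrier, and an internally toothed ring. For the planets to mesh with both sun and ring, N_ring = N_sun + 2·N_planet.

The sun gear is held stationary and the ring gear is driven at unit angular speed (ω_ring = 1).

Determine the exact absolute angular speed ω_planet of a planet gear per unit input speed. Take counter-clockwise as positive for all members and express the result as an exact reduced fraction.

N_ring = 21 + 2·10 = 41
21(ω_s−ω_c) = −41(ω_r−ω_c),  ω_s=0, ω_r=1
21(0−ω_c) = −41(1−ω_c)  ⇒  62ω_c = 41  ⇒  ω_c = 41/62
sun–planet: 21·(0−41/62) = −10·(ω_p−ω_c)  ⇒  ω_p−ω_c = −(21/10)·(-41/62) = 861/620
ω_p = 41/62 + 861/620 = 41/20

41/20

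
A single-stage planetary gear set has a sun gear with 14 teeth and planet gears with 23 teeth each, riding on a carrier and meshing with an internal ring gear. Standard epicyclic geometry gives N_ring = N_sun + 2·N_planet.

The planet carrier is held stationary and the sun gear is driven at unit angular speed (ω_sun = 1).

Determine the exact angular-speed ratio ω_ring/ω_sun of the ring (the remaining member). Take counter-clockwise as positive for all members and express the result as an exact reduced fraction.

-7/30

N_ring = 14 + 2·23 = 60
14(ω_s−ω_c) = −60(ω_r−ω_c),  ω_c=0, ω_s=1
ω_r = 0 − (14/60)(1−0) = -7/30
ω_r/ω_s = -7/30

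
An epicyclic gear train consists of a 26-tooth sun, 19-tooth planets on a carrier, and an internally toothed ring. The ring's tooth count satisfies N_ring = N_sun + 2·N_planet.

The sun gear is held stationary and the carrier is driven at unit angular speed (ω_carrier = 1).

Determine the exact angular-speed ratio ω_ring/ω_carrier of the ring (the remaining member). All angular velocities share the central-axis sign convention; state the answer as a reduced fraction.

N_ring = 26 + 2·19 = 64
26(ω_s−ω_c) = −64(ω_r−ω_c),  ω_s=0, ω_c=1
ω_r = 1 − (26/64)(0−1) = 45/32
ω_r/ω_c = 45/32

45/32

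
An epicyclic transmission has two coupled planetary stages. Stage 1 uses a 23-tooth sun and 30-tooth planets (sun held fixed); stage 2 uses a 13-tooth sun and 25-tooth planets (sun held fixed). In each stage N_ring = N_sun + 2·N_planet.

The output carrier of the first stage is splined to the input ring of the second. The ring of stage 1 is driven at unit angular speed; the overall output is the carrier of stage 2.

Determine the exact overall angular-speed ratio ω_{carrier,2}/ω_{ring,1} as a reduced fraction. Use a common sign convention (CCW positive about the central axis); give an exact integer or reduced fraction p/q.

5229/8056

Stage 1: N_ring = 23 + 2·30 = 83
Stage 1: 23(ω_s−ω_c) = −83(ω_r−ω_c),  ω_s=0, ω_r=1
Stage 1: 23(0−ω_c) = −83(1−ω_c)  ⇒  106ω_c = 83  ⇒  ω_c = 83/106
  ⇒ ω_c¹/ω_r¹ = 83/106
Stage 2: N_ring = 13 + 2·25 = 63
Stage 2: 13(ω_s−ω_c) = −63(ω_r−ω_c),  ω_s=0, ω_r=1
Stage 2: 13(0−ω_c) = −63(1−ω_c)  ⇒  76ω_c = 63  ⇒  ω_c = 63/76
  ⇒ ω_c²/ω_r² = 63/76
Coupling ω_r² = ω_c¹ ⇒ overall = 83/106 × 63/76 = 5229/8056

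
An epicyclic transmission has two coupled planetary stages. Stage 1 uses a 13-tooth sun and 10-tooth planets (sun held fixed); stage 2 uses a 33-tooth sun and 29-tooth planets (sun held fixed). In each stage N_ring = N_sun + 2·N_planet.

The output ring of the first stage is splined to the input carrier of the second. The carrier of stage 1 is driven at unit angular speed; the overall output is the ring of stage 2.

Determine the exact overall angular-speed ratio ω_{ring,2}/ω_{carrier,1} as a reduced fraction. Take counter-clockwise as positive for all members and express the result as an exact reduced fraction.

5704/3003

Stage 1: N_ring = 13 + 2·10 = 33
Stage 1: 13(ω_s−ω_c) = −33(ω_r−ω_c),  ω_s=0, ω_c=1
Stage 1: ω_r = 1 − (13/33)(0−1) = 46/33
  ⇒ ω_r¹/ω_c¹ = 46/33
Stage 2: N_ring = 33 + 2·29 = 91
Stage 2: 33(ω_s−ω_c) = −91(ω_r−ω_c),  ω_s=0, ω_c=1
Stage 2: ω_r = 1 − (33/91)(0−1) = 124/91
  ⇒ ω_r²/ω_c² = 124/91
Coupling ω_c² = ω_r¹ ⇒ overall = 46/33 × 124/91 = 5704/3003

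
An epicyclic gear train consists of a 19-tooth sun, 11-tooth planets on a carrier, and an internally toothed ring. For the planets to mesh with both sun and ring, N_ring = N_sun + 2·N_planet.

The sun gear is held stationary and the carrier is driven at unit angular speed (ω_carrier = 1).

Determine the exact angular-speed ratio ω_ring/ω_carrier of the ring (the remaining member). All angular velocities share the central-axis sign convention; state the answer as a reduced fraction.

60/41

N_ring = 19 + 2·11 = 41
19(ω_s−ω_c) = −41(ω_r−ω_c),  ω_s=0, ω_c=1
ω_r = 1 − (19/41)(0−1) = 60/41
ω_r/ω_c = 60/41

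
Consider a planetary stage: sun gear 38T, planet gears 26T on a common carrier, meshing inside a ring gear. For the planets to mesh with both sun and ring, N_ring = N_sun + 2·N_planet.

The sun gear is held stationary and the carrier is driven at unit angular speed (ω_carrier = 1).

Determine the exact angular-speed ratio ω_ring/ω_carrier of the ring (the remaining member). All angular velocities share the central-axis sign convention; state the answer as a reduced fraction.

N_ring = 38 + 2·26 = 90
38(ω_s−ω_c) = −90(ω_r−ω_c),  ω_s=0, ω_c=1
ω_r = 1 − (38/90)(0−1) = 64/45
ω_r/ω_c = 64/45

64/45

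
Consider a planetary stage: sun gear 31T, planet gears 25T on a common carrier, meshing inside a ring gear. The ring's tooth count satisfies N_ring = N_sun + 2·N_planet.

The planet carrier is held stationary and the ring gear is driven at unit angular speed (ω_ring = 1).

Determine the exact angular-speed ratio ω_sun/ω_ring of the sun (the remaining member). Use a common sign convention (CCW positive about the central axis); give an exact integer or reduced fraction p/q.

-81/31

N_ring = 31 + 2·25 = 81
31(ω_s−ω_c) = −81(ω_r−ω_c),  ω_c=0, ω_r=1
ω_s = 0 − (81/31)(1−0) = -81/31
ω_s/ω_r = -81/31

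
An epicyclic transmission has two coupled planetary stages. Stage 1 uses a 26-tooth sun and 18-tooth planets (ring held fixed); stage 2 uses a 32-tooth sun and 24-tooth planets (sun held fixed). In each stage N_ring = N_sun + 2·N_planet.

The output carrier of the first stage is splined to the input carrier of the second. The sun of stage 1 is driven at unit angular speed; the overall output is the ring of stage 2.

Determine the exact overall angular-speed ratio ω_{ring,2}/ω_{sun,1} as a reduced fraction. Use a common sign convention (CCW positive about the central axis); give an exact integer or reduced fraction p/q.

91/220

Stage 1: N_ring = 26 + 2·18 = 62
Stage 1: 26(ω_s−ω_c) = −62(ω_r−ω_c),  ω_r=0, ω_s=1
Stage 1: 26(1−ω_c) = −62(0−ω_c)  ⇒  88ω_c = 26  ⇒  ω_c = 13/44
  ⇒ ω_c¹/ω_s¹ = 13/44
Stage 2: N_ring = 32 + 2·24 = 80
Stage 2: 32(ω_s−ω_c) = −80(ω_r−ω_c),  ω_s=0, ω_c=1
Stage 2: ω_r = 1 − (32/80)(0−1) = 7/5
  ⇒ ω_r²/ω_c² = 7/5
Coupling ω_c² = ω_c¹ ⇒ overall = 13/44 × 7/5 = 91/220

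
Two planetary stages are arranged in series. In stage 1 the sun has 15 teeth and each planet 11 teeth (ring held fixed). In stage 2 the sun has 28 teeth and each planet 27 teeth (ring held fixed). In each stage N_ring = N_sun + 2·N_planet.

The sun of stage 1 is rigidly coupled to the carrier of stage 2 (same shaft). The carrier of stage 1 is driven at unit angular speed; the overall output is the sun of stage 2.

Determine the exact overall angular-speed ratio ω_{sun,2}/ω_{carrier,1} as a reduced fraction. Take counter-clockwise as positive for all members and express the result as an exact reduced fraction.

286/21

Stage 1: N_ring = 15 + 2·11 = 37
Stage 1: 15(ω_s−ω_c) = −37(ω_r−ω_c),  ω_r=0, ω_c=1
Stage 1: ω_s = 1 − (37/15)(0−1) = 52/15
  ⇒ ω_s¹/ω_c¹ = 52/15
Stage 2: N_ring = 28 + 2·27 = 82
Stage 2: 28(ω_s−ω_c) = −82(ω_r−ω_c),  ω_r=0, ω_c=1
Stage 2: ω_s = 1 − (82/28)(0−1) = 55/14
  ⇒ ω_s²/ω_c² = 55/14
Coupling ω_c² = ω_s¹ ⇒ overall = 52/15 × 55/14 = 286/21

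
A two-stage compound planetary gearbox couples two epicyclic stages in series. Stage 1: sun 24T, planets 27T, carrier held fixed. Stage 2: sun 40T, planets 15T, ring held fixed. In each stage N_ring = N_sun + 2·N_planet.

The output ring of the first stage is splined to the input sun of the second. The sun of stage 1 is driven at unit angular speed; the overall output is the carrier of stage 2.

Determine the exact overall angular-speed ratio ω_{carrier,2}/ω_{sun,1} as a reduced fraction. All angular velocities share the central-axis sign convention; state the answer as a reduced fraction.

-16/143

Stage 1: N_ring = 24 + 2·27 = 78
Stage 1: 24(ω_s−ω_c) = −78(ω_r−ω_c),  ω_c=0, ω_s=1
Stage 1: ω_r = 0 − (24/78)(1−0) = -4/13
  ⇒ ω_r¹/ω_s¹ = -4/13
Stage 2: N_ring = 40 + 2·15 = 70
Stage 2: 40(ω_s−ω_c) = −70(ω_r−ω_c),  ω_r=0, ω_s=1
Stage 2: 40(1−ω_c) = −70(0−ω_c)  ⇒  110ω_c = 40  ⇒  ω_c = 4/11
  ⇒ ω_c²/ω_s² = 4/11
Coupling ω_s² = ω_r¹ ⇒ overall = -4/13 × 4/11 = -16/143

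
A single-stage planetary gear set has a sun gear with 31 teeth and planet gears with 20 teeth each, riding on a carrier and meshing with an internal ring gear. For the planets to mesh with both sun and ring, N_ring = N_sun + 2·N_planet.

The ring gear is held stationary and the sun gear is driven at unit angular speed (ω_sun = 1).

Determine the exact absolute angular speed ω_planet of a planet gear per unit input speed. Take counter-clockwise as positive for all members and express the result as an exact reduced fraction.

-31/40

N_ring = 31 + 2·20 = 71
31(ω_s−ω_c) = −71(ω_r−ω_c),  ω_r=0, ω_s=1
31(1−ω_c) = −71(0−ω_c)  ⇒  102ω_c = 31  ⇒  ω_c = 31/102
sun–planet: 31·(1−31/102) = −20·(ω_p−ω_c)  ⇒  ω_p−ω_c = −(31/20)·(71/102) = -2201/2040
ω_p = 31/102 − 2201/2040 = -31/40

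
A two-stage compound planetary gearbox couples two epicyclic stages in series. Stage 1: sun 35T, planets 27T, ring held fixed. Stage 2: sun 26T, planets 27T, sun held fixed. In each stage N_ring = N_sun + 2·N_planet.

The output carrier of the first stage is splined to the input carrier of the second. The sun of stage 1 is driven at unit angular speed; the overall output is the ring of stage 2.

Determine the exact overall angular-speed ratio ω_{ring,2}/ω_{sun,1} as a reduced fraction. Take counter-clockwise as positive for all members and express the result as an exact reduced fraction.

Stage 1: N_ring = 35 + 2·27 = 89
Stage 1: 35(ω_s−ω_c) = −89(ω_r−ω_c),  ω_r=0, ω_s=1
Stage 1: 35(1−ω_c) = −89(0−ω_c)  ⇒  124ω_c = 35  ⇒  ω_c = 35/124
  ⇒ ω_c¹/ω_s¹ = 35/124
Stage 2: N_ring = 26 + 2·27 = 80
Stage 2: 26(ω_s−ω_c) = −80(ω_r−ω_c),  ω_s=0, ω_c=1
Stage 2: ω_r = 1 − (26/80)(0−1) = 53/40
  ⇒ ω_r²/ω_c² = 53/40
Coupling ω_c² = ω_c¹ ⇒ overall = 35/124 × 53/40 = 371/992

371/992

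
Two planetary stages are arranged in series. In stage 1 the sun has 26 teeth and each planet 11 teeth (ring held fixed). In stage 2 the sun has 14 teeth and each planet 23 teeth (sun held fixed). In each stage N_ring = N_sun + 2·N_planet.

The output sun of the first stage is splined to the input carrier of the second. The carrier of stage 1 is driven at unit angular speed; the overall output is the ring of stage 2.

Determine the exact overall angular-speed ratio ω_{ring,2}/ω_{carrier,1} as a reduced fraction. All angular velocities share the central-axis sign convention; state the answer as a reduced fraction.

Stage 1: N_ring = 26 + 2·11 = 48
Stage 1: 26(ω_s−ω_c) = −48(ω_r−ω_c),  ω_r=0, ω_c=1
Stage 1: ω_s = 1 − (48/26)(0−1) = 37/13
  ⇒ ω_s¹/ω_c¹ = 37/13
Stage 2: N_ring = 14 + 2·23 = 60
Stage 2: 14(ω_s−ω_c) = −60(ω_r−ω_c),  ω_s=0, ω_c=1
Stage 2: ω_r = 1 − (14/60)(0−1) = 37/30
  ⇒ ω_r²/ω_c² = 37/30
Coupling ω_c² = ω_s¹ ⇒ overall = 37/13 × 37/30 = 1369/390

1369/390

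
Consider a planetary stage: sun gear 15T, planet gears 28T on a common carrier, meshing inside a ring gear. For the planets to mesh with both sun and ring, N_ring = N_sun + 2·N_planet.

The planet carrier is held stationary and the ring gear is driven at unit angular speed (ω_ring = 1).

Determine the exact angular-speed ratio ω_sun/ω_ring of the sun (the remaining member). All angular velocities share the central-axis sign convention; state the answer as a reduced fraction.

N_ring = 15 + 2·28 = 71
15(ω_s−ω_c) = −71(ω_r−ω_c),  ω_c=0, ω_r=1
ω_s = 0 − (71/15)(1−0) = -71/15
ω_s/ω_r = -71/15

-71/15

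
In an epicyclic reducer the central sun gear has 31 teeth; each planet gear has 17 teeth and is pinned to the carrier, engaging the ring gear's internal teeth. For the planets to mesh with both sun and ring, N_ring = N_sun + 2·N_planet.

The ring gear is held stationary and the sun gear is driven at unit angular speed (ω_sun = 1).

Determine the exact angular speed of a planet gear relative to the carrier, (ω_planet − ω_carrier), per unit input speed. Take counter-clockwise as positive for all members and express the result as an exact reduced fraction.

-2015/1632

N_ring = 31 + 2·17 = 65
31(ω_s−ω_c) = −65(ω_r−ω_c),  ω_r=0, ω_s=1
31(1−ω_c) = −65(0−ω_c)  ⇒  96ω_c = 31  ⇒  ω_c = 31/96
sun–planet: 31·(1−31/96) = −17·(ω_p−ω_c)  ⇒  ω_p−ω_c = −(31/17)·(65/96) = -2015/1632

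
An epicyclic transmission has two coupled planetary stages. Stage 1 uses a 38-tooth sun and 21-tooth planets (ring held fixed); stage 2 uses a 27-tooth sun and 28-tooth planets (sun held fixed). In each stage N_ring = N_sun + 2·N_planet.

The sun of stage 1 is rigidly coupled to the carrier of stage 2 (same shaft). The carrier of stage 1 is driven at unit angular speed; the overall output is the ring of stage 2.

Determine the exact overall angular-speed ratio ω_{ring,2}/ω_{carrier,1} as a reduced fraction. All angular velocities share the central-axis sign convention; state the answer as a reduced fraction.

Stage 1: N_ring = 38 + 2·21 = 80
Stage 1: 38(ω_s−ω_c) = −80(ω_r−ω_c),  ω_r=0, ω_c=1
Stage 1: ω_s = 1 − (80/38)(0−1) = 59/19
  ⇒ ω_s¹/ω_c¹ = 59/19
Stage 2: N_ring = 27 + 2·28 = 83
Stage 2: 27(ω_s−ω_c) = −83(ω_r−ω_c),  ω_s=0, ω_c=1
Stage 2: ω_r = 1 − (27/83)(0−1) = 110/83
  ⇒ ω_r²/ω_c² = 110/83
Coupling ω_c² = ω_s¹ ⇒ overall = 59/19 × 110/83 = 6490/1577

6490/1577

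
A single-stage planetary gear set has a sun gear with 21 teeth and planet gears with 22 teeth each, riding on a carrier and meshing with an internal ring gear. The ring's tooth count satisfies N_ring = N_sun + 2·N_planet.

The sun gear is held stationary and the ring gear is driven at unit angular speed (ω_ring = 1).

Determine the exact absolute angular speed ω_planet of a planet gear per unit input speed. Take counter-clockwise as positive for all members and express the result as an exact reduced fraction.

65/44

N_ring = 21 + 2·22 = 65
21(ω_s−ω_c) = −65(ω_r−ω_c),  ω_s=0, ω_r=1
21(0−ω_c) = −65(1−ω_c)  ⇒  86ω_c = 65  ⇒  ω_c = 65/86
sun–planet: 21·(0−65/86) = −22·(ω_p−ω_c)  ⇒  ω_p−ω_c = −(21/22)·(-65/86) = 1365/1892
ω_p = 65/86 + 1365/1892 = 65/44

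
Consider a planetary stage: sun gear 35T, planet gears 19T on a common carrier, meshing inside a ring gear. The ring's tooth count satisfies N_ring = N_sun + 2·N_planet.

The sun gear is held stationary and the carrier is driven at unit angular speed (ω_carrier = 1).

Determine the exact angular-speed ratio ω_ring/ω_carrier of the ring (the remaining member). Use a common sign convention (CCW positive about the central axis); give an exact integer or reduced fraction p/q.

108/73

N_ring = 35 + 2·19 = 73
35(ω_s−ω_c) = −73(ω_r−ω_c),  ω_s=0, ω_c=1
ω_r = 1 − (35/73)(0−1) = 108/73
ω_r/ω_c = 108/73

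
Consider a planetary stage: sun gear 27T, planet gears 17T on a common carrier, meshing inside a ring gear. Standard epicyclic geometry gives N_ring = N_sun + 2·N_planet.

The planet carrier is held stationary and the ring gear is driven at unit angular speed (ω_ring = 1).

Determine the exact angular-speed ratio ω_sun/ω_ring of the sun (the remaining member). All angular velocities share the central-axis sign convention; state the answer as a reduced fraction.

N_ring = 27 + 2·17 = 61
27(ω_s−ω_c) = −61(ω_r−ω_c),  ω_c=0, ω_r=1
ω_s = 0 − (61/27)(1−0) = -61/27
ω_s/ω_r = -61/27

-61/27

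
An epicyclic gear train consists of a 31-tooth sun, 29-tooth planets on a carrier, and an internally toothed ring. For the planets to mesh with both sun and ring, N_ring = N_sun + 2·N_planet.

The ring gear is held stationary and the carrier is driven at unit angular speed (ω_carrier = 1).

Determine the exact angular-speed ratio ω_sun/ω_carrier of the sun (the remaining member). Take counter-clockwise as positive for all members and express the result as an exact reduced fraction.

120/31

N_ring = 31 + 2·29 = 89
31(ω_s−ω_c) = −89(ω_r−ω_c),  ω_r=0, ω_c=1
ω_s = 1 − (89/31)(0−1) = 120/31
ω_s/ω_c = 120/31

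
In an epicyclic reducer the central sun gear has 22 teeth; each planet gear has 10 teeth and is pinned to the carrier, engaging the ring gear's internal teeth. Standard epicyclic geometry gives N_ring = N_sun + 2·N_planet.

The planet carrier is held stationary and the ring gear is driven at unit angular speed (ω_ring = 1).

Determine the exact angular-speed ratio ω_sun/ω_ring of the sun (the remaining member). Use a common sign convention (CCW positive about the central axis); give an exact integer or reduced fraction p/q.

N_ring = 22 + 2·10 = 42
22(ω_s−ω_c) = −42(ω_r−ω_c),  ω_c=0, ω_r=1
ω_s = 0 − (42/22)(1−0) = -21/11
ω_s/ω_r = -21/11

-21/11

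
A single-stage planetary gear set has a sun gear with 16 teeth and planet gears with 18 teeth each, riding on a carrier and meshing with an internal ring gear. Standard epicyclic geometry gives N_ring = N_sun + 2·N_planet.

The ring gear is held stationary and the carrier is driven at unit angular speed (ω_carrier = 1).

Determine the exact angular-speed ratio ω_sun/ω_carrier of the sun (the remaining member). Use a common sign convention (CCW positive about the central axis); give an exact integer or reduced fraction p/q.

17/4

N_ring = 16 + 2·18 = 52
16(ω_s−ω_c) = −52(ω_r−ω_c),  ω_r=0, ω_c=1
ω_s = 1 − (52/16)(0−1) = 17/4
ω_s/ω_c = 17/4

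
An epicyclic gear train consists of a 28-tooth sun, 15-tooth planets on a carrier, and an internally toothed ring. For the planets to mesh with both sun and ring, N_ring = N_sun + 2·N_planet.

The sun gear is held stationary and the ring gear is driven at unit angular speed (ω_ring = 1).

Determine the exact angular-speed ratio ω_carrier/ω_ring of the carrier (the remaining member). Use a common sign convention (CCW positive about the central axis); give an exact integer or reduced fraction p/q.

29/43

N_ring = 28 + 2·15 = 58
28(ω_s−ω_c) = −58(ω_r−ω_c),  ω_s=0, ω_r=1
28(0−ω_c) = −58(1−ω_c)  ⇒  86ω_c = 58  ⇒  ω_c = 29/43
ω_c/ω_r = 29/43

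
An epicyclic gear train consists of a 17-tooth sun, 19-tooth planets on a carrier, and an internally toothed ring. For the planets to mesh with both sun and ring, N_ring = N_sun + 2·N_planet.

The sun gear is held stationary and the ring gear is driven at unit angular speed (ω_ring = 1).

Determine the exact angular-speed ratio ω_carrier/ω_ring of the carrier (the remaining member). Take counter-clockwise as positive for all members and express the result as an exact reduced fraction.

55/72

N_ring = 17 + 2·19 = 55
17(ω_s−ω_c) = −55(ω_r−ω_c),  ω_s=0, ω_r=1
17(0−ω_c) = −55(1−ω_c)  ⇒  72ω_c = 55  ⇒  ω_c = 55/72
ω_c/ω_r = 55/72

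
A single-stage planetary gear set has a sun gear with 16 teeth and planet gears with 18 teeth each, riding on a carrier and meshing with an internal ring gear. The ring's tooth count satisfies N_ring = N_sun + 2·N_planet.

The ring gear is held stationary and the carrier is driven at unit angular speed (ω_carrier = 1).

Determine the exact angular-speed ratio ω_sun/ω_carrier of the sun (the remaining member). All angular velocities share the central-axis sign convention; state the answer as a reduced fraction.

N_ring = 16 + 2·18 = 52
16(ω_s−ω_c) = −52(ω_r−ω_c),  ω_r=0, ω_c=1
ω_s = 1 − (52/16)(0−1) = 17/4
ω_s/ω_c = 17/4

17/4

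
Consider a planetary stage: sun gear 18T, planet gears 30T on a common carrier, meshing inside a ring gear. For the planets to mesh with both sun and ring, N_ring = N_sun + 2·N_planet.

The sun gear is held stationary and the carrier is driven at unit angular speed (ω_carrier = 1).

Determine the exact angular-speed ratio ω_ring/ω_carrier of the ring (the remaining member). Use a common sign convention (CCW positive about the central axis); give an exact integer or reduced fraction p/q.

16/13

N_ring = 18 + 2·30 = 78
18(ω_s−ω_c) = −78(ω_r−ω_c),  ω_s=0, ω_c=1
ω_r = 1 − (18/78)(0−1) = 16/13
ω_r/ω_c = 16/13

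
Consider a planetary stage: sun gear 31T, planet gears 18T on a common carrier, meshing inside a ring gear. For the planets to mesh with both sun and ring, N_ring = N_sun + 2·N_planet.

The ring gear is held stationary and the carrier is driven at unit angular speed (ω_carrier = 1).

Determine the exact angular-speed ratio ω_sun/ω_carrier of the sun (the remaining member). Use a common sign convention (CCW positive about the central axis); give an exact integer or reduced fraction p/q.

N_ring = 31 + 2·18 = 67
31(ω_s−ω_c) = −67(ω_r−ω_c),  ω_r=0, ω_c=1
ω_s = 1 − (67/31)(0−1) = 98/31
ω_s/ω_c = 98/31

98/31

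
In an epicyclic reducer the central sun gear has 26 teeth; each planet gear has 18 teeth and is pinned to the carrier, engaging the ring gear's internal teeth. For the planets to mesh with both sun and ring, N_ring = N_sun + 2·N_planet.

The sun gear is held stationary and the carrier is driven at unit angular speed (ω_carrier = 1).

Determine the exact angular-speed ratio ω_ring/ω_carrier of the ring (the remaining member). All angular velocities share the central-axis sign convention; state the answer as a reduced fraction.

44/31

N_ring = 26 + 2·18 = 62
26(ω_s−ω_c) = −62(ω_r−ω_c),  ω_s=0, ω_c=1
ω_r = 1 − (26/62)(0−1) = 44/31
ω_r/ω_c = 44/31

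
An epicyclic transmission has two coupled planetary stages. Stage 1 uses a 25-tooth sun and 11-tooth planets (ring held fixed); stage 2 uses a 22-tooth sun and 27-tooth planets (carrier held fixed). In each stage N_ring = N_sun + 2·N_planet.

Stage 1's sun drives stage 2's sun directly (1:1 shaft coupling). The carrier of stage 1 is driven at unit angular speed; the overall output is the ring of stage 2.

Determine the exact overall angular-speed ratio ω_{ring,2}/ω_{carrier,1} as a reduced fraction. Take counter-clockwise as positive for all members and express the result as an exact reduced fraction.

Stage 1: N_ring = 25 + 2·11 = 47
Stage 1: 25(ω_s−ω_c) = −47(ω_r−ω_c),  ω_r=0, ω_c=1
Stage 1: ω_s = 1 − (47/25)(0−1) = 72/25
  ⇒ ω_s¹/ω_c¹ = 72/25
Stage 2: N_ring = 22 + 2·27 = 76
Stage 2: 22(ω_s−ω_c) = −76(ω_r−ω_c),  ω_c=0, ω_s=1
Stage 2: ω_r = 0 − (22/76)(1−0) = -11/38
  ⇒ ω_r²/ω_s² = -11/38
Coupling ω_s² = ω_s¹ ⇒ overall = 72/25 × -11/38 = -396/475

-396/475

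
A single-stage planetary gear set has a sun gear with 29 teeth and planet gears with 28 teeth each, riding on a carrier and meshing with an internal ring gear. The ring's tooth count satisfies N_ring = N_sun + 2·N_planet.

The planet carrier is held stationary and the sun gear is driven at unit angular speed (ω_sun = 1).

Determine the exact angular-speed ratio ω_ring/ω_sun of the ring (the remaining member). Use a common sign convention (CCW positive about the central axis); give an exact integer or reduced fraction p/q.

N_ring = 29 + 2·28 = 85
29(ω_s−ω_c) = −85(ω_r−ω_c),  ω_c=0, ω_s=1
ω_r = 0 − (29/85)(1−0) = -29/85
ω_r/ω_s = -29/85

-29/85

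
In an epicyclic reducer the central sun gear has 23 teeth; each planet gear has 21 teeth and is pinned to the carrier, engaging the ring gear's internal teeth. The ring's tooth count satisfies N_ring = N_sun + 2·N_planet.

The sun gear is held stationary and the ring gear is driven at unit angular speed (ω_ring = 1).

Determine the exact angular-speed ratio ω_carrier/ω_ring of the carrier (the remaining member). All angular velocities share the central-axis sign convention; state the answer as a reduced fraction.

N_ring = 23 + 2·21 = 65
23(ω_s−ω_c) = −65(ω_r−ω_c),  ω_s=0, ω_r=1
23(0−ω_c) = −65(1−ω_c)  ⇒  88ω_c = 65  ⇒  ω_c = 65/88
ω_c/ω_r = 65/88

65/88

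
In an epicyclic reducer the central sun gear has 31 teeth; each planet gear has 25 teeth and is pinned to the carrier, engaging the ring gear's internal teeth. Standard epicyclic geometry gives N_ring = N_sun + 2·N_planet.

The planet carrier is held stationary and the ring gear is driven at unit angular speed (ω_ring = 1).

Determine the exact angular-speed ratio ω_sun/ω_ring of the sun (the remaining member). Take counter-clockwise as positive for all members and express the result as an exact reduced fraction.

N_ring = 31 + 2·25 = 81
31(ω_s−ω_c) = −81(ω_r−ω_c),  ω_c=0, ω_r=1
ω_s = 0 − (81/31)(1−0) = -81/31
ω_s/ω_r = -81/31

-81/31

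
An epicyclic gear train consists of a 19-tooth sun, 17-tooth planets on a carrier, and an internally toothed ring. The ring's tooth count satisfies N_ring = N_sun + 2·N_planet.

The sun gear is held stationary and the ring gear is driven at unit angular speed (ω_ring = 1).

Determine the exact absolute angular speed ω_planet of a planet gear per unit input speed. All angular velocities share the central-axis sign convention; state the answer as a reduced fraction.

53/34

N_ring = 19 + 2·17 = 53
19(ω_s−ω_c) = −53(ω_r−ω_c),  ω_s=0, ω_r=1
19(0−ω_c) = −53(1−ω_c)  ⇒  72ω_c = 53  ⇒  ω_c = 53/72
sun–planet: 19·(0−53/72) = −17·(ω_p−ω_c)  ⇒  ω_p−ω_c = −(19/17)·(-53/72) = 1007/1224
ω_p = 53/72 + 1007/1224 = 53/34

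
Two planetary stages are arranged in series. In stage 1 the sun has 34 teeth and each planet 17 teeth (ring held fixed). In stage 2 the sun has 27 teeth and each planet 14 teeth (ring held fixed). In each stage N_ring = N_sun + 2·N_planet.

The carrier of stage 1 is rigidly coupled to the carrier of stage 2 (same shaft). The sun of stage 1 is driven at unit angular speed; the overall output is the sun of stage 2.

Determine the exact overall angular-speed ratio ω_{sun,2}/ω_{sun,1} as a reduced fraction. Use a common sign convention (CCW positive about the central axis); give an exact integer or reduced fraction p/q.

82/81

Stage 1: N_ring = 34 + 2·17 = 68
Stage 1: 34(ω_s−ω_c) = −68(ω_r−ω_c),  ω_r=0, ω_s=1
Stage 1: 34(1−ω_c) = −68(0−ω_c)  ⇒  102ω_c = 34  ⇒  ω_c = 1/3
  ⇒ ω_c¹/ω_s¹ = 1/3
Stage 2: N_ring = 27 + 2·14 = 55
Stage 2: 27(ω_s−ω_c) = −55(ω_r−ω_c),  ω_r=0, ω_c=1
Stage 2: ω_s = 1 − (55/27)(0−1) = 82/27
  ⇒ ω_s²/ω_c² = 82/27
Coupling ω_c² = ω_c¹ ⇒ overall = 1/3 × 82/27 = 82/81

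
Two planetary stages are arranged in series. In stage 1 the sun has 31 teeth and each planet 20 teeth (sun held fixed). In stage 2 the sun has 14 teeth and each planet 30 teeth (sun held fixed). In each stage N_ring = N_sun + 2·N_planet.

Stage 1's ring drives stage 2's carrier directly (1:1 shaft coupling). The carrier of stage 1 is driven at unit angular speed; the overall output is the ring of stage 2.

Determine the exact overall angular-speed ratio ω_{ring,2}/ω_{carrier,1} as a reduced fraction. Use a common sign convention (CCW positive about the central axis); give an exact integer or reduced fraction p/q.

4488/2627

Stage 1: N_ring = 31 + 2·20 = 71
Stage 1: 31(ω_s−ω_c) = −71(ω_r−ω_c),  ω_s=0, ω_c=1
Stage 1: ω_r = 1 − (31/71)(0−1) = 102/71
  ⇒ ω_r¹/ω_c¹ = 102/71
Stage 2: N_ring = 14 + 2·30 = 74
Stage 2: 14(ω_s−ω_c) = −74(ω_r−ω_c),  ω_s=0, ω_c=1
Stage 2: ω_r = 1 − (14/74)(0−1) = 44/37
  ⇒ ω_r²/ω_c² = 44/37
Coupling ω_c² = ω_r¹ ⇒ overall = 102/71 × 44/37 = 4488/2627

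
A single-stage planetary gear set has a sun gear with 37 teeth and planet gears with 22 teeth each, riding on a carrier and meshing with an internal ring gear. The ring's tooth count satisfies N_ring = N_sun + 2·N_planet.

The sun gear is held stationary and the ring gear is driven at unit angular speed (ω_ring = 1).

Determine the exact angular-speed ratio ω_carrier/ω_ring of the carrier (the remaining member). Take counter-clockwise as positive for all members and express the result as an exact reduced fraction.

N_ring = 37 + 2·22 = 81
37(ω_s−ω_c) = −81(ω_r−ω_c),  ω_s=0, ω_r=1
37(0−ω_c) = −81(1−ω_c)  ⇒  118ω_c = 81  ⇒  ω_c = 81/118
ω_c/ω_r = 81/118

81/118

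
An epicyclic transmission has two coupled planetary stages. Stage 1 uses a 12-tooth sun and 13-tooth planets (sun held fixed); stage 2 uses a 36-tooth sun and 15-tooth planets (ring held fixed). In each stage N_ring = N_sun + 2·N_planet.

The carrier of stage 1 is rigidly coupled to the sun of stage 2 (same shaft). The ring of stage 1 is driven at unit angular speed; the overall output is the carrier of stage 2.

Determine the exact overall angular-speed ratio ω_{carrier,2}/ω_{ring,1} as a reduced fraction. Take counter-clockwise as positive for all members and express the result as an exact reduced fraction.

Stage 1: N_ring = 12 + 2·13 = 38
Stage 1: 12(ω_s−ω_c) = −38(ω_r−ω_c),  ω_s=0, ω_r=1
Stage 1: 12(0−ω_c) = −38(1−ω_c)  ⇒  50ω_c = 38  ⇒  ω_c = 19/25
  ⇒ ω_c¹/ω_r¹ = 19/25
Stage 2: N_ring = 36 + 2·15 = 66
Stage 2: 36(ω_s−ω_c) = −66(ω_r−ω_c),  ω_r=0, ω_s=1
Stage 2: 36(1−ω_c) = −66(0−ω_c)  ⇒  102ω_c = 36  ⇒  ω_c = 6/17
  ⇒ ω_c²/ω_s² = 6/17
Coupling ω_s² = ω_c¹ ⇒ overall = 19/25 × 6/17 = 114/425

114/425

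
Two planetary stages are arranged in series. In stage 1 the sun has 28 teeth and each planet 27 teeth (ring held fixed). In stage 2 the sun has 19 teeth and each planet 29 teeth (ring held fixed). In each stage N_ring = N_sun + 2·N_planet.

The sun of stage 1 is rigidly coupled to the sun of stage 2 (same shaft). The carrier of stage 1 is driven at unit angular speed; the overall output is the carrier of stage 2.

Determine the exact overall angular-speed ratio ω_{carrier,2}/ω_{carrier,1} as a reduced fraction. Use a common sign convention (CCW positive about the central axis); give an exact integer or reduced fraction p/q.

Stage 1: N_ring = 28 + 2·27 = 82
Stage 1: 28(ω_s−ω_c) = −82(ω_r−ω_c),  ω_r=0, ω_c=1
Stage 1: ω_s = 1 − (82/28)(0−1) = 55/14
  ⇒ ω_s¹/ω_c¹ = 55/14
Stage 2: N_ring = 19 + 2·29 = 77
Stage 2: 19(ω_s−ω_c) = −77(ω_r−ω_c),  ω_r=0, ω_s=1
Stage 2: 19(1−ω_c) = −77(0−ω_c)  ⇒  96ω_c = 19  ⇒  ω_c = 19/96
  ⇒ ω_c²/ω_s² = 19/96
Coupling ω_s² = ω_s¹ ⇒ overall = 55/14 × 19/96 = 1045/1344

1045/1344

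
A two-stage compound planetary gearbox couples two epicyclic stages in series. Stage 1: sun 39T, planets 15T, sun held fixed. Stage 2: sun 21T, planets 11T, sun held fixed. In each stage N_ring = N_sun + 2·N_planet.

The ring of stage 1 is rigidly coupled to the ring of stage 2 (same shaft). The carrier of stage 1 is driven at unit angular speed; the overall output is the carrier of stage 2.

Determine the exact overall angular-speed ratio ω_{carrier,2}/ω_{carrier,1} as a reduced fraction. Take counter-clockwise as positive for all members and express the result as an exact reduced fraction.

387/368

Stage 1: N_ring = 39 + 2·15 = 69
Stage 1: 39(ω_s−ω_c) = −69(ω_r−ω_c),  ω_s=0, ω_c=1
Stage 1: ω_r = 1 − (39/69)(0−1) = 36/23
  ⇒ ω_r¹/ω_c¹ = 36/23
Stage 2: N_ring = 21 + 2·11 = 43
Stage 2: 21(ω_s−ω_c) = −43(ω_r−ω_c),  ω_s=0, ω_r=1
Stage 2: 21(0−ω_c) = −43(1−ω_c)  ⇒  64ω_c = 43  ⇒  ω_c = 43/64
  ⇒ ω_c²/ω_r² = 43/64
Coupling ω_r² = ω_r¹ ⇒ overall = 36/23 × 43/64 = 387/368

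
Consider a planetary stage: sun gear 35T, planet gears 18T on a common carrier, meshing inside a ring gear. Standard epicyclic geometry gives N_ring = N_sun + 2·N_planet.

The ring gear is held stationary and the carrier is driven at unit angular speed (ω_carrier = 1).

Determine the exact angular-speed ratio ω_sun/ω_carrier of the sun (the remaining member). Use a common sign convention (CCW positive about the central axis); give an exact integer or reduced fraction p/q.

N_ring = 35 + 2·18 = 71
35(ω_s−ω_c) = −71(ω_r−ω_c),  ω_r=0, ω_c=1
ω_s = 1 − (71/35)(0−1) = 106/35
ω_s/ω_c = 106/35

106/35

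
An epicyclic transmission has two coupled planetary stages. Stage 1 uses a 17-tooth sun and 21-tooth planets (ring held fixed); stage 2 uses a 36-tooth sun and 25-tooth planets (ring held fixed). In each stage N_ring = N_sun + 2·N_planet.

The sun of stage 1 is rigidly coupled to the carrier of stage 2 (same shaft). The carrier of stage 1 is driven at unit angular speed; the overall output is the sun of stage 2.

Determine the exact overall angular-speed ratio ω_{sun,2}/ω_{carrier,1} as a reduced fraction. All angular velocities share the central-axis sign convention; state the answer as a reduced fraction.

Stage 1: N_ring = 17 + 2·21 = 59
Stage 1: 17(ω_s−ω_c) = −59(ω_r−ω_c),  ω_r=0, ω_c=1
Stage 1: ω_s = 1 − (59/17)(0−1) = 76/17
  ⇒ ω_s¹/ω_c¹ = 76/17
Stage 2: N_ring = 36 + 2·25 = 86
Stage 2: 36(ω_s−ω_c) = −86(ω_r−ω_c),  ω_r=0, ω_c=1
Stage 2: ω_s = 1 − (86/36)(0−1) = 61/18
  ⇒ ω_s²/ω_c² = 61/18
Coupling ω_c² = ω_s¹ ⇒ overall = 76/17 × 61/18 = 2318/153

2318/153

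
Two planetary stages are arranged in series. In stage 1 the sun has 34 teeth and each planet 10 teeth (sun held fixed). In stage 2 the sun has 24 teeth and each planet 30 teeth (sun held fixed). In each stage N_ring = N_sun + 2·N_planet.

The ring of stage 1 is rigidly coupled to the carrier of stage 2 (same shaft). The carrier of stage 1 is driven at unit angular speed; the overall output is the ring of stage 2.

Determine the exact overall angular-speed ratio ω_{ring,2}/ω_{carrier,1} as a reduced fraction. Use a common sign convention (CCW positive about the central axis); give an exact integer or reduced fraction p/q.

44/21

Stage 1: N_ring = 34 + 2·10 = 54
Stage 1: 34(ω_s−ω_c) = −54(ω_r−ω_c),  ω_s=0, ω_c=1
Stage 1: ω_r = 1 − (34/54)(0−1) = 44/27
  ⇒ ω_r¹/ω_c¹ = 44/27
Stage 2: N_ring = 24 + 2·30 = 84
Stage 2: 24(ω_s−ω_c) = −84(ω_r−ω_c),  ω_s=0, ω_c=1
Stage 2: ω_r = 1 − (24/84)(0−1) = 9/7
  ⇒ ω_r²/ω_c² = 9/7
Coupling ω_c² = ω_r¹ ⇒ overall = 44/27 × 9/7 = 44/21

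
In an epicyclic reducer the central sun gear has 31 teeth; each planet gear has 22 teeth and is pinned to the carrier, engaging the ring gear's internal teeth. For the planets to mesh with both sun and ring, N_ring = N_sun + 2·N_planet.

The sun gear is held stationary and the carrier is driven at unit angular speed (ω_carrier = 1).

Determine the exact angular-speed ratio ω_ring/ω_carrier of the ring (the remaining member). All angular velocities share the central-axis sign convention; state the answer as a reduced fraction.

N_ring = 31 + 2·22 = 75
31(ω_s−ω_c) = −75(ω_r−ω_c),  ω_s=0, ω_c=1
ω_r = 1 − (31/75)(0−1) = 106/75
ω_r/ω_c = 106/75

106/75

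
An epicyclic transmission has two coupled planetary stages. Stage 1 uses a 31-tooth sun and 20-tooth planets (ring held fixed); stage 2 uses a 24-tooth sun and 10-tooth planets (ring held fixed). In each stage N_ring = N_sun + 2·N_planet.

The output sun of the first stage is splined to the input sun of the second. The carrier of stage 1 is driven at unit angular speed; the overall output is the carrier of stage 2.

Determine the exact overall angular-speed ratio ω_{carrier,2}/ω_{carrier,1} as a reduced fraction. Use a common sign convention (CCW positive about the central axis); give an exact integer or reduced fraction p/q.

36/31

Stage 1: N_ring = 31 + 2·20 = 71
Stage 1: 31(ω_s−ω_c) = −71(ω_r−ω_c),  ω_r=0, ω_c=1
Stage 1: ω_s = 1 − (71/31)(0−1) = 102/31
  ⇒ ω_s¹/ω_c¹ = 102/31
Stage 2: N_ring = 24 + 2·10 = 44
Stage 2: 24(ω_s−ω_c) = −44(ω_r−ω_c),  ω_r=0, ω_s=1
Stage 2: 24(1−ω_c) = −44(0−ω_c)  ⇒  68ω_c = 24  ⇒  ω_c = 6/17
  ⇒ ω_c²/ω_s² = 6/17
Coupling ω_s² = ω_s¹ ⇒ overall = 102/31 × 6/17 = 36/31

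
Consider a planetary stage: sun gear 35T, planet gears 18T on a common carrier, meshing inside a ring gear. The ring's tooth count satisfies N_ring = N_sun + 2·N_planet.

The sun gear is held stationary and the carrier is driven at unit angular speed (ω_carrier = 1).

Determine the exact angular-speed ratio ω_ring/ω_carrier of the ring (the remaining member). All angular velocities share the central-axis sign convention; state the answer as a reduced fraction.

N_ring = 35 + 2·18 = 71
35(ω_s−ω_c) = −71(ω_r−ω_c),  ω_s=0, ω_c=1
ω_r = 1 − (35/71)(0−1) = 106/71
ω_r/ω_c = 106/71

106/71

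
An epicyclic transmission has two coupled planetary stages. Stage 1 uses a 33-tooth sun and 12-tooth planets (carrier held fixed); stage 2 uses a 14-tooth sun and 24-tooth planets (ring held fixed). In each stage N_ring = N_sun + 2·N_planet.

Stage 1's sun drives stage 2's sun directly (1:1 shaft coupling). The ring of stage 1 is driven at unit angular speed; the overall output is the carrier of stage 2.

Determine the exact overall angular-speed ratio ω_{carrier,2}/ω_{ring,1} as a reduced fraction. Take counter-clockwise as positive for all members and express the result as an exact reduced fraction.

-7/22

Stage 1: N_ring = 33 + 2·12 = 57
Stage 1: 33(ω_s−ω_c) = −57(ω_r−ω_c),  ω_c=0, ω_r=1
Stage 1: ω_s = 0 − (57/33)(1−0) = -19/11
  ⇒ ω_s¹/ω_r¹ = -19/11
Stage 2: N_ring = 14 + 2·24 = 62
Stage 2: 14(ω_s−ω_c) = −62(ω_r−ω_c),  ω_r=0, ω_s=1
Stage 2: 14(1−ω_c) = −62(0−ω_c)  ⇒  76ω_c = 14  ⇒  ω_c = 7/38
  ⇒ ω_c²/ω_s² = 7/38
Coupling ω_s² = ω_s¹ ⇒ overall = -19/11 × 7/38 = -7/22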